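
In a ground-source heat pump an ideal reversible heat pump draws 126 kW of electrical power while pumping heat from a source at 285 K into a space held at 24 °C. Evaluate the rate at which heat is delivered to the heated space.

Q̇_H ≈ 3082 kW

T_H = 24 °C → 24 + 273.15 = 297.15 K.
The Carnot heat-pump COP is COP_HP = T_H/(T_H − T_C) = 297.15/12.15 = 24.4568.
Q_H = COP_HP · W = 24.4568 × 126 = 3082 kW.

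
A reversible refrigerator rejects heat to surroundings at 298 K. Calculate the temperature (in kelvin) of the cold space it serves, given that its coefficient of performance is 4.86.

T_C ≈ 247.1 K

COP_R = T_C/(T_H − T_C) ⇒ T_C = T_H·COP_R/(1 + COP_R) = 298.00 × 4.86/(1 + 4.86) = 247.1 K.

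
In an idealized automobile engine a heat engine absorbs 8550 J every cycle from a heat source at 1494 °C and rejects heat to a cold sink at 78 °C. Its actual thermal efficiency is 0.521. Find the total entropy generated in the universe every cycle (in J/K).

T_H = 1494 °C → 1494 + 273.15 = 1767.15 K.
T_C = 78 °C → 78 + 273.15 = 351.15 K.
W = η·Q_H = 0.521 × 8550 = 4455 J, so Q_C = Q_H − W = 4095 J.
Reservoir entropy changes: ΔS_H = −Q_H/T_H = −8550/1767.15 = -4.838 J/K and ΔS_C = +Q_C/T_C = 4095/351.15 = 11.66 J/K.
ΔS_univ = −Q_H/T_H + Q_C/T_C = 6.82 J/K (> 0, since η = 0.521 < η_Carnot = 0.801).

ΔS_univ ≈ 6.82 J/K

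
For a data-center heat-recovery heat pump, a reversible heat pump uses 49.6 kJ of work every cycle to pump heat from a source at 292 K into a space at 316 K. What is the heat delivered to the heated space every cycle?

COP_HP = T_H/(T_H − T_C) = 316.00/24.00 = 13.1667.
Q_H = COP_HP · W = 13.1667 × 49.6 = 653 kJ.

Q_H ≈ 653 kJ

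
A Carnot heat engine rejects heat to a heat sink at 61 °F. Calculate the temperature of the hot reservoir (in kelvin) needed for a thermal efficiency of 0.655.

T_H ≈ 838 K

T_C = 61 °F → (61 − 32) × 5/9 = 16.11 °C = 289.26 K.
From η = 1 − T_C/T_H, solving for T_H gives T_H = T_C/(1 − η) = 289.26/(1 − 0.655) = 838 K.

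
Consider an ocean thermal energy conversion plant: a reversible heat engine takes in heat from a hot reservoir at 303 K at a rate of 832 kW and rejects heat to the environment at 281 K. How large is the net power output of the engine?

Ẇ ≈ 60.4 kW

Carnot efficiency: η = 1 − T_C/T_H = 1 − 281.00/303.00 = 0.0726.
W = η·Q_H = 0.0726 × 832 = 60.4 kW.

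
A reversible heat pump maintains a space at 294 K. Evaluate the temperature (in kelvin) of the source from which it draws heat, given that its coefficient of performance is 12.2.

T_C ≈ 269.9 K

COP_HP = T_H/(T_H − T_C) ⇒ T_C = T_H·(COP_HP − 1)/COP_HP = 294.00 × (12.2 − 1)/12.2 = 269.9 K.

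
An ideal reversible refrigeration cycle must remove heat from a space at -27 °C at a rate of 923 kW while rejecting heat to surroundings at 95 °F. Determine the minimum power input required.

T_H = 95 °F → (95 − 32) × 5/9 = 35.00 °C = 308.15 K.
T_C = -27 °C → -27 + 273.15 = 246.15 K.
COP_R = T_C/(T_H − T_C) = 246.15/62.00 = 3.9702.
W = Q_C/COP_R = 923/3.9702 = 232.5 kW.

Ẇ_in ≈ 232.5 kW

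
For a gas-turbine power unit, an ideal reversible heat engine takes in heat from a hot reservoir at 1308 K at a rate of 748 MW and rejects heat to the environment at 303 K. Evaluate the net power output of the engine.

For a reversible engine, η = 1 − T_C/T_H = 1 − 303.00/1308.00 = 0.7683.
W = η·Q_H = 0.7683 × 748 = 575 MW.

Ẇ ≈ 575 MW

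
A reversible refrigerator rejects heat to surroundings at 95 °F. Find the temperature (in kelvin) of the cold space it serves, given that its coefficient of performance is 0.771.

T_H = 95 °F → (95 − 32) × 5/9 = 35.00 °C = 308.15 K.
COP_R = T_C/(T_H − T_C) ⇒ T_C = T_H·COP_R/(1 + COP_R) = 308.15 × 0.771/(1 + 0.771) = 134 K.

T_C ≈ 134 K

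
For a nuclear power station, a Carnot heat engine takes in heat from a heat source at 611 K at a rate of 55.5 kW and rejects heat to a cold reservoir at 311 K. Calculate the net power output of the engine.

Since the cycle is reversible, η = 1 − T_C/T_H = 1 − 311.00/611.00 = 0.4910.
W = η·Q_H = 0.4910 × 55.5 = 27.3 kW.

Ẇ ≈ 27.3 kW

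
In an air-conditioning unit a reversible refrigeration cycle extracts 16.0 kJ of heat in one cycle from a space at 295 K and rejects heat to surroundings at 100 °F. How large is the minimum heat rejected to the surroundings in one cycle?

Q_H ≈ 16.86 kJ

T_H = 100 °F → (100 − 32) × 5/9 = 37.78 °C = 310.93 K.
For a reversible cycle Q_H/Q_C = T_H/T_C, so Q_H = Q_C·T_H/T_C = 16.0 × 310.93/295.00 = 16.86 kJ.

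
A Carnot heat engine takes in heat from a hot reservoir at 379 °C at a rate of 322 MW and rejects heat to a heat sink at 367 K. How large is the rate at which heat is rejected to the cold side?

Q̇_C ≈ 181 MW

T_H = 379 °C → 379 + 273.15 = 652.15 K.
The Carnot efficiency is η = 1 − T_C/T_H = 1 − 367.00/652.15 = 0.4372.
For a reversible cycle Q_C/Q_H = T_C/T_H, so Q_C = 322 × 367.00/652.15 = 181 MW.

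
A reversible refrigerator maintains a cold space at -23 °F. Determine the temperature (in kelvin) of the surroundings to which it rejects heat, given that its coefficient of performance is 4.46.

T_C = -23 °F → (-23 − 32) × 5/9 = -30.56 °C = 242.59 K.
COP_R = T_C/(T_H − T_C) ⇒ T_H = T_C·(1 + 1/COP_R) = 242.59 × (1 + 1/4.46) = 297 K.

T_H ≈ 297 K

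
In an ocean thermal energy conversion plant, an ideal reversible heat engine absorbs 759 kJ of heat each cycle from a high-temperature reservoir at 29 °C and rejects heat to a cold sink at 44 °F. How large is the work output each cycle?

T_H = 29 °C → 29 + 273.15 = 302.15 K.
T_C = 44 °F → (44 − 32) × 5/9 = 6.67 °C = 279.82 K.
Since the cycle is reversible, η = 1 − T_C/T_H = 1 − 279.82/302.15 = 0.0739.
W = η·Q_H = 0.0739 × 759 = 56.1 kJ.

W ≈ 56.1 kJ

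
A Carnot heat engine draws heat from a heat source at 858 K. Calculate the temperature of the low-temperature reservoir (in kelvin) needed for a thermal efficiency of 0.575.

From η = 1 − T_C/T_H, T_C = T_H·(1 − η) = 858.00 × (1 − 0.575) = 364.7 K.

T_C ≈ 364.7 K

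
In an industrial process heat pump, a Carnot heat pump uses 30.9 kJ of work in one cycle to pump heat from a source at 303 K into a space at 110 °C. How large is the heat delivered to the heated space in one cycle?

T_H = 110 °C → 110 + 273.15 = 383.15 K.
Reversible heating COP: COP_HP = T_H/(T_H − T_C) = 383.15/80.15 = 4.7804.
Q_H = COP_HP · W = 4.7804 × 30.9 = 148 kJ.

Q_H ≈ 148 kJ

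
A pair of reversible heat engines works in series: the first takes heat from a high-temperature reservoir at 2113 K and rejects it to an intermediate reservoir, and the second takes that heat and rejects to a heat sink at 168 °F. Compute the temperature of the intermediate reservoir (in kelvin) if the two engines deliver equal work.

T_m ≈ 1230 K

T_C = 168 °F → (168 − 32) × 5/9 = 75.56 °C = 348.71 K.
For reversible stages Q_m = Q_H·(T_m/T_H). Setting W₁ = Q_H(1 − T_m/T_H) equal to W₂ = Q_m(1 − T_C/T_m) = Q_H·(T_m − T_C)/T_H gives T_H − T_m = T_m − T_C, so T_m = (T_H + T_C)/2 = (2113.00 + 348.71)/2 = 1230 K.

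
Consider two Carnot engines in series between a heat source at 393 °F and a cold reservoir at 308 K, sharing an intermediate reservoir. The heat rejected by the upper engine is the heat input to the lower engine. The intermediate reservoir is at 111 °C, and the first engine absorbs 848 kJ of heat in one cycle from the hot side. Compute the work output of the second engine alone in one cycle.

W₂ ≈ 136.3 kJ

T_H = 393 °F → (393 − 32) × 5/9 = 200.56 °C = 473.71 K.
T_m = 111 °C → 111 + 273.15 = 384.15 K.
Heat entering the second stage: Q_m = Q_H·(T_m/T_H) = 848 × 384.15/473.71 = 687.7 kJ.
Second-stage efficiency η₂ = 1 − T_C/T_m = 1 − 308.00/384.15 = 0.1982, so W₂ = η₂·Q_m = 136.3 kJ.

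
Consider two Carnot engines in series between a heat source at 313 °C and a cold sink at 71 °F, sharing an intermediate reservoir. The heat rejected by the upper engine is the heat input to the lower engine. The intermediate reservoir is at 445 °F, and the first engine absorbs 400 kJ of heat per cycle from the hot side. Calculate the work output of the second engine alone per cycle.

T_H = 313 °C → 313 + 273.15 = 586.15 K.
T_C = 71 °F → (71 − 32) × 5/9 = 21.67 °C = 294.82 K.
T_m = 445 °F → (445 − 32) × 5/9 = 229.44 °C = 502.59 K.
Heat entering the second stage: Q_m = Q_H·(T_m/T_H) = 400 × 502.59/586.15 = 343.0 kJ.
Second-stage efficiency η₂ = 1 − T_C/T_m = 1 − 294.82/502.59 = 0.4134, so W₂ = η₂·Q_m = 141.8 kJ.

W₂ ≈ 141.8 kJ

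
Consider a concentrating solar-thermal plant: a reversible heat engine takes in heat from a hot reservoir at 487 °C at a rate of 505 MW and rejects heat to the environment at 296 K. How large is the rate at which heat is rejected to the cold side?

T_H = 487 °C → 487 + 273.15 = 760.15 K.
The Carnot efficiency is η = 1 − T_C/T_H = 1 − 296.00/760.15 = 0.6106.
For a reversible cycle Q_C/Q_H = T_C/T_H, so Q_C = 505 × 296.00/760.15 = 197 MW.

Q̇_C ≈ 197 MW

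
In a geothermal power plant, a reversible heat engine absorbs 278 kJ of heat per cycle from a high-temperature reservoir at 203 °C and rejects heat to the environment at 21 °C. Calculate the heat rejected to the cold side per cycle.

T_H = 203 °C → 203 + 273.15 = 476.15 K.
T_C = 21 °C → 21 + 273.15 = 294.15 K.
For a reversible engine, η = 1 − T_C/T_H = 1 − 294.15/476.15 = 0.3822.
For a reversible cycle Q_C/Q_H = T_C/T_H, so Q_C = 278 × 294.15/476.15 = 172 kJ.

Q_C ≈ 172 kJ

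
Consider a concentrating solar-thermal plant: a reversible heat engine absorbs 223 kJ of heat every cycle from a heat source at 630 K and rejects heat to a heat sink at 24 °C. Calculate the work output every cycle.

T_C = 24 °C → 24 + 273.15 = 297.15 K.
The Carnot efficiency is η = 1 − T_C/T_H = 1 − 297.15/630.00 = 0.5283.
W = η·Q_H = 0.5283 × 223 = 118 kJ.

W ≈ 118 kJ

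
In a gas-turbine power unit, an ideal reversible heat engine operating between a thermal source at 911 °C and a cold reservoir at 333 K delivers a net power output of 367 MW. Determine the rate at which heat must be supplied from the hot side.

T_H = 911 °C → 911 + 273.15 = 1184.15 K.
The Carnot efficiency is η = 1 − T_C/T_H = 1 − 333.00/1184.15 = 0.7188.
Q_H = W/η = 367/0.7188 = 510.6 MW.

Q̇_H ≈ 510.6 MW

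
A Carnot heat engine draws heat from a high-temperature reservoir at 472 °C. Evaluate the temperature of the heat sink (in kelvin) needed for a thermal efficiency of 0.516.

T_H = 472 °C → 472 + 273.15 = 745.15 K.
From η = 1 − T_C/T_H, T_C = T_H·(1 − η) = 745.15 × (1 − 0.516) = 361 K.

T_C ≈ 361 K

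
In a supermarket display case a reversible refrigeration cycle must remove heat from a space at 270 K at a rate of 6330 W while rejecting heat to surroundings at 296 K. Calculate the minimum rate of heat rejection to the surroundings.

For a reversible cycle Q_H/Q_C = T_H/T_C, so Q_H = Q_C·T_H/T_C = 6330 × 296.00/270.00 = 6940 W.

Q̇_H ≈ 6940 W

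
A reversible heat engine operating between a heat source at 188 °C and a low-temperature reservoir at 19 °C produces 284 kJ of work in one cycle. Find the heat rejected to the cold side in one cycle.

Q_C ≈ 491 kJ

T_H = 188 °C → 188 + 273.15 = 461.15 K.
T_C = 19 °C → 19 + 273.15 = 292.15 K.
Carnot efficiency: η = 1 − T_C/T_H = 1 − 292.15/461.15 = 0.3665.
Since Q_C/Q_H = T_C/T_H and Q_H = W/η, Q_C = W·T_C/(T_H − T_C) = 284 × 292.15/169.00 = 491 kJ.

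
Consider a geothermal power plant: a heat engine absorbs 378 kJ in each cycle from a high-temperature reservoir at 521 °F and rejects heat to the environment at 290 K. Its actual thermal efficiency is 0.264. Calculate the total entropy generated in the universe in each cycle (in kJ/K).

T_H = 521 °F → (521 − 32) × 5/9 = 271.67 °C = 544.82 K.
W = η·Q_H = 0.264 × 378 = 99.79 kJ, so Q_C = Q_H − W = 278.2 kJ.
Reservoir entropy changes: ΔS_H = −Q_H/T_H = −378/544.82 = -0.6938 kJ/K and ΔS_C = +Q_C/T_C = 278.2/290.00 = 0.9593 kJ/K.
ΔS_univ = −Q_H/T_H + Q_C/T_C = 0.266 kJ/K (> 0, since η = 0.264 < η_Carnot = 0.468).

ΔS_univ ≈ 0.266 kJ/K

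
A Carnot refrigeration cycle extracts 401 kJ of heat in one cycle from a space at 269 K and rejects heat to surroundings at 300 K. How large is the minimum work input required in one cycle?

For a reversible refrigerator, COP_R = T_C/(T_H − T_C) = 269.00/31.00 = 8.6774.
W = Q_C/COP_R = 401/8.6774 = 46.2 kJ.

W_in ≈ 46.2 kJ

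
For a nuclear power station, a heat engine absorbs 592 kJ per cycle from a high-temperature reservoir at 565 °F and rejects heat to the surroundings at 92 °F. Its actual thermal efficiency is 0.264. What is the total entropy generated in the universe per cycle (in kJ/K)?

T_H = 565 °F → (565 − 32) × 5/9 = 296.11 °C = 569.26 K.
T_C = 92 °F → (92 − 32) × 5/9 = 33.33 °C = 306.48 K.
W = η·Q_H = 0.264 × 592 = 156.3 kJ, so Q_C = Q_H − W = 435.7 kJ.
Entropy balance on the reservoirs: −Q_H/T_H = -1.040 kJ/K, +Q_C/T_C = 1.422 kJ/K.
ΔS_univ = −Q_H/T_H + Q_C/T_C = 0.382 kJ/K (> 0, since η = 0.264 < η_Carnot = 0.462).

ΔS_univ ≈ 0.382 kJ/K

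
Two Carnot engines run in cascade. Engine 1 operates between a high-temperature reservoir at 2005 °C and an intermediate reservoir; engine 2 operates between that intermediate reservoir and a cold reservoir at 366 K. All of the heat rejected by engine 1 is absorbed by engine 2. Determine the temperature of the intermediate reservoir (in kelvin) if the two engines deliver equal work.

T_H = 2005 °C → 2005 + 273.15 = 2278.15 K.
For reversible stages Q_m = Q_H·(T_m/T_H). Setting W₁ = Q_H(1 − T_m/T_H) equal to W₂ = Q_m(1 − T_C/T_m) = Q_H·(T_m − T_C)/T_H gives T_H − T_m = T_m − T_C, so T_m = (T_H + T_C)/2 = (2278.15 + 366.00)/2 = 1322 K.

T_m ≈ 1322 K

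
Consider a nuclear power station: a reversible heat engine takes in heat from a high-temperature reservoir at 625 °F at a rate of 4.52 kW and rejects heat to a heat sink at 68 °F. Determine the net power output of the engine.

T_H = 625 °F → (625 − 32) × 5/9 = 329.44 °C = 602.59 K.
T_C = 68 °F → (68 − 32) × 5/9 = 20.00 °C = 293.15 K.
Since the cycle is reversible, η = 1 − T_C/T_H = 1 − 293.15/602.59 = 0.5135.
W = η·Q_H = 0.5135 × 4.52 = 2.32 kW.

Ẇ ≈ 2.32 kW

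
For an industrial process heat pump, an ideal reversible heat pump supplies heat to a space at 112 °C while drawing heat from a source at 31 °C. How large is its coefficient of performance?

T_H = 112 °C → 112 + 273.15 = 385.15 K.
T_C = 31 °C → 31 + 273.15 = 304.15 K.
Reversible heating COP: COP_HP = T_H/(T_H − T_C) = 385.15/(385.15 − 304.15) = 4.75.

COP_HP ≈ 4.75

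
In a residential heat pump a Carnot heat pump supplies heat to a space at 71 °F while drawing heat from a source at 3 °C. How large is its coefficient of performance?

COP_HP ≈ 15.8

T_H = 71 °F → (71 − 32) × 5/9 = 21.67 °C = 294.82 K.
T_C = 3 °C → 3 + 273.15 = 276.15 K.
For a reversible heat pump, COP_HP = T_H/(T_H − T_C) = 294.82/(294.82 − 276.15) = 15.8.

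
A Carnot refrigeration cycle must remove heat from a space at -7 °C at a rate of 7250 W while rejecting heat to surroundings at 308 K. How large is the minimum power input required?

T_C = -7 °C → -7 + 273.15 = 266.15 K.
For a reversible refrigerator, COP_R = T_C/(T_H − T_C) = 266.15/41.85 = 6.3596.
W = Q_C/COP_R = 7250/6.3596 = 1140 W.

Ẇ_in ≈ 1140 W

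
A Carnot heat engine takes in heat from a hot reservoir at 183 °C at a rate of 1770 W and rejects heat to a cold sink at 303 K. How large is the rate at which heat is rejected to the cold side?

Q̇_C ≈ 1176 W

T_H = 183 °C → 183 + 273.15 = 456.15 K.
Since the cycle is reversible, η = 1 − T_C/T_H = 1 − 303.00/456.15 = 0.3357.
For a reversible cycle Q_C/Q_H = T_C/T_H, so Q_C = 1770 × 303.00/456.15 = 1176 W.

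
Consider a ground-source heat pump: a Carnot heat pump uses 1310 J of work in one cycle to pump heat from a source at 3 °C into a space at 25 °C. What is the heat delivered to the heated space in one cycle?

T_H = 25 °C → 25 + 273.15 = 298.15 K.
T_C = 3 °C → 3 + 273.15 = 276.15 K.
The Carnot heat-pump COP is COP_HP = T_H/(T_H − T_C) = 298.15/22.00 = 13.5523.
Q_H = COP_HP · W = 13.5523 × 1310 = 17750 J.

Q_H ≈ 17750 J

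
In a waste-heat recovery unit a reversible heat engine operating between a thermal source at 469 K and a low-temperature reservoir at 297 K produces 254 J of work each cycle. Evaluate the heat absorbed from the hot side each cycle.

For a reversible engine, η = 1 − T_C/T_H = 1 − 297.00/469.00 = 0.3667.
Q_H = W/η = 254/0.3667 = 693 J.

Q_H ≈ 693 J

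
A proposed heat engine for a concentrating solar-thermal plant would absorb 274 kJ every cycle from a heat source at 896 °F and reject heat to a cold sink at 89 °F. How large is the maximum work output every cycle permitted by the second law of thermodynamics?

T_H = 896 °F → (896 − 32) × 5/9 = 480.00 °C = 753.15 K.
T_C = 89 °F → (89 − 32) × 5/9 = 31.67 °C = 304.82 K.
By the Carnot theorem, η_max = 1 − T_C/T_H = 1 − 304.82/753.15 = 0.5953.
W_max = η_max · Q_H = 0.5953 × 274 = 163 kJ.

W_max ≈ 163 kJ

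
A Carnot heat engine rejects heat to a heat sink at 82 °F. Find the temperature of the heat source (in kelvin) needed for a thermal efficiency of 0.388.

T_H ≈ 492 K

T_C = 82 °F → (82 − 32) × 5/9 = 27.78 °C = 300.93 K.
From η = 1 − T_C/T_H, solving for T_H gives T_H = T_C/(1 − η) = 300.93/(1 − 0.388) = 492 K.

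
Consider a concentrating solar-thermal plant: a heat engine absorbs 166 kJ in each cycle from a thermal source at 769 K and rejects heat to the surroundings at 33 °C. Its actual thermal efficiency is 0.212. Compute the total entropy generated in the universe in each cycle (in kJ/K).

ΔS_univ ≈ 0.211 kJ/K

T_C = 33 °C → 33 + 273.15 = 306.15 K.
W = η·Q_H = 0.212 × 166 = 35.19 kJ, so Q_C = Q_H − W = 130.8 kJ.
The hot reservoir loses entropy Q_H/T_H = 166/769.00 = 0.2159 kJ/K; the cold reservoir gains Q_C/T_C = 130.8/306.15 = 0.4273 kJ/K.
ΔS_univ = −Q_H/T_H + Q_C/T_C = 0.211 kJ/K (> 0, since η = 0.212 < η_Carnot = 0.602).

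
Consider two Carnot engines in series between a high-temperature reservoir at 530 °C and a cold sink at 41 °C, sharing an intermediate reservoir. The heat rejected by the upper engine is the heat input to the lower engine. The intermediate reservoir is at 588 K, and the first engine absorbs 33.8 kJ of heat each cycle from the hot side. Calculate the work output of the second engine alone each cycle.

T_H = 530 °C → 530 + 273.15 = 803.15 K.
T_C = 41 °C → 41 + 273.15 = 314.15 K.
Heat entering the second stage: Q_m = Q_H·(T_m/T_H) = 33.8 × 588.00/803.15 = 24.7 kJ.
Second-stage efficiency η₂ = 1 − T_C/T_m = 1 − 314.15/588.00 = 0.4657, so W₂ = η₂·Q_m = 11.5 kJ.

W₂ ≈ 11.5 kJ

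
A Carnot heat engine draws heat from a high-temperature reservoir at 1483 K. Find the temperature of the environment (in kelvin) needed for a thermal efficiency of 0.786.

From η = 1 − T_C/T_H, T_C = T_H·(1 − η) = 1483.00 × (1 − 0.786) = 317 K.

T_C ≈ 317 K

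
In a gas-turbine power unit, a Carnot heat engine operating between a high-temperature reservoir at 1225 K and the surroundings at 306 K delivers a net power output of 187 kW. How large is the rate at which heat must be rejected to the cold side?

Q̇_C ≈ 62.27 kW

Carnot efficiency: η = 1 − T_C/T_H = 1 − 306.00/1225.00 = 0.7502.
Since Q_C/Q_H = T_C/T_H and Q_H = W/η, Q_C = W·T_C/(T_H − T_C) = 187 × 306.00/919.00 = 62.27 kW.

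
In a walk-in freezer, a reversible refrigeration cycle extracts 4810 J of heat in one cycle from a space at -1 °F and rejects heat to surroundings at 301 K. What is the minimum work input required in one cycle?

T_C = -1 °F → (-1 − 32) × 5/9 = -18.33 °C = 254.82 K.
For a reversible refrigerator, COP_R = T_C/(T_H − T_C) = 254.82/46.18 = 5.5175.
W = Q_C/COP_R = 4810/5.5175 = 872 J.

W_in ≈ 872 J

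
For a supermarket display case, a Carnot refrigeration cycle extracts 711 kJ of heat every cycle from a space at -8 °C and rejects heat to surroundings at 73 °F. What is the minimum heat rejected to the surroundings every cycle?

T_H = 73 °F → (73 − 32) × 5/9 = 22.78 °C = 295.93 K.
T_C = -8 °C → -8 + 273.15 = 265.15 K.
For a reversible cycle Q_H/Q_C = T_H/T_C, so Q_H = Q_C·T_H/T_C = 711 × 295.93/265.15 = 794 kJ.

Q_H ≈ 794 kJ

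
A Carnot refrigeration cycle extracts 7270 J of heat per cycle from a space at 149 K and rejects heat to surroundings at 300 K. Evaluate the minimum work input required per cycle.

The reversible coefficient of performance is COP_R = T_C/(T_H − T_C) = 149.00/151.00 = 0.9868.
W = Q_C/COP_R = 7270/0.9868 = 7368 J.

W_in ≈ 7368 J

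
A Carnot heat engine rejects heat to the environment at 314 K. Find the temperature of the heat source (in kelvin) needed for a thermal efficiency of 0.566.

T_H ≈ 724 K

From η = 1 − T_C/T_H, solving for T_H gives T_H = T_C/(1 − η) = 314.00/(1 − 0.566) = 724 K.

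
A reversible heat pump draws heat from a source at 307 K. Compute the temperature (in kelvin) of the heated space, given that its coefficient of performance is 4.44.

COP_HP = T_H/(T_H − T_C) ⇒ T_H = T_C·COP_HP/(COP_HP − 1) = 307.00 × 4.44/(4.44 − 1) = 396.2 K.

T_H ≈ 396.2 K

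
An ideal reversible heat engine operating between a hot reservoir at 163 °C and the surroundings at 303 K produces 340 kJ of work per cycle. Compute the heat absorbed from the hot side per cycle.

T_H = 163 °C → 163 + 273.15 = 436.15 K.
For a reversible engine, η = 1 − T_C/T_H = 1 − 303.00/436.15 = 0.3053.
Q_H = W/η = 340/0.3053 = 1110 kJ.

Q_H ≈ 1110 kJ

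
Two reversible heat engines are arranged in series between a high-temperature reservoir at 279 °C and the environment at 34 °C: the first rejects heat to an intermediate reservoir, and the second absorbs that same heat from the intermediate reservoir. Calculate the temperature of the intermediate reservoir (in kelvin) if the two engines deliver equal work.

T_m ≈ 429.6 K

T_H = 279 °C → 279 + 273.15 = 552.15 K.
T_C = 34 °C → 34 + 273.15 = 307.15 K.
For reversible stages Q_m = Q_H·(T_m/T_H). Setting W₁ = Q_H(1 − T_m/T_H) equal to W₂ = Q_m(1 − T_C/T_m) = Q_H·(T_m − T_C)/T_H gives T_H − T_m = T_m − T_C, so T_m = (T_H + T_C)/2 = (552.15 + 307.15)/2 = 429.6 K.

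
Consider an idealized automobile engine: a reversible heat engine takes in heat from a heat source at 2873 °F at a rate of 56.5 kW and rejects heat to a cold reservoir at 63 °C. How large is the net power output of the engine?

Ẇ ≈ 46.2 kW

T_H = 2873 °F → (2873 − 32) × 5/9 = 1578.33 °C = 1851.48 K.
T_C = 63 °C → 63 + 273.15 = 336.15 K.
Since the cycle is reversible, η = 1 − T_C/T_H = 1 − 336.15/1851.48 = 0.8184.
W = η·Q_H = 0.8184 × 56.5 = 46.2 kW.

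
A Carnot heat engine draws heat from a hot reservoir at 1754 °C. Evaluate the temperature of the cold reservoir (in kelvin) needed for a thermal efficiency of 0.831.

T_H = 1754 °C → 1754 + 273.15 = 2027.15 K.
From η = 1 − T_C/T_H, T_C = T_H·(1 − η) = 2027.15 × (1 − 0.831) = 343 K.

T_C ≈ 343 K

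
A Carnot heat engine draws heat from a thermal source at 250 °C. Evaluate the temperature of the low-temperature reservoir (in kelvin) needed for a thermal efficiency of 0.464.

T_H = 250 °C → 250 + 273.15 = 523.15 K.
From η = 1 − T_C/T_H, T_C = T_H·(1 − η) = 523.15 × (1 − 0.464) = 280 K.

T_C ≈ 280 K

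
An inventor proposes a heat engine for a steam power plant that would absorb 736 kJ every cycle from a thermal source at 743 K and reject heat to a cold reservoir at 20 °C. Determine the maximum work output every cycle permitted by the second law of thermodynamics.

W_max ≈ 446 kJ

T_C = 20 °C → 20 + 273.15 = 293.15 K.
By the Carnot theorem, η_max = 1 − T_C/T_H = 1 − 293.15/743.00 = 0.6055.
W_max = η_max · Q_H = 0.6055 × 736 = 446 kJ.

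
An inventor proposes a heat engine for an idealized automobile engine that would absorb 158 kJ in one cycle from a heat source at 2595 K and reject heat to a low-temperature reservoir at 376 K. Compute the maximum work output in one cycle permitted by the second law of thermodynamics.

W_max ≈ 135.1 kJ

No engine can exceed the Carnot limit: η_max = 1 − T_C/T_H = 1 − 376.00/2595.00 = 0.8551.
W_max = η_max · Q_H = 0.8551 × 158 = 135.1 kJ.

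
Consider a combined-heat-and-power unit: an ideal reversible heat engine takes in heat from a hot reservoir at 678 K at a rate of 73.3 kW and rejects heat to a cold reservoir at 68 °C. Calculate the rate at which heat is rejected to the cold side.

Q̇_C ≈ 36.9 kW

T_C = 68 °C → 68 + 273.15 = 341.15 K.
The Carnot efficiency is η = 1 − T_C/T_H = 1 − 341.15/678.00 = 0.4968.
For a reversible cycle Q_C/Q_H = T_C/T_H, so Q_C = 73.3 × 341.15/678.00 = 36.9 kW.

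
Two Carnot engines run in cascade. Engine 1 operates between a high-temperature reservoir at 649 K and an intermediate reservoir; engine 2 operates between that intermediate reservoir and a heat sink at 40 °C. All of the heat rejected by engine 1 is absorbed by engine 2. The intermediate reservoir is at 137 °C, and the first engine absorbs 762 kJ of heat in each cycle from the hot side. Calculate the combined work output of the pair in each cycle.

W_total ≈ 394 kJ

T_C = 40 °C → 40 + 273.15 = 313.15 K.
Two reversible stages in series are equivalent to a single Carnot engine between T_H and T_C, so η_total = 1 − T_C/T_H = 1 − 313.15/649.00 = 0.5175.
W_total = η_total · Q_H = 0.5175 × 762 = 394 kJ.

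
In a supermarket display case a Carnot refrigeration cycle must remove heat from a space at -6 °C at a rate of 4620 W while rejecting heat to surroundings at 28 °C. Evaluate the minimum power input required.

Ẇ_in ≈ 588 W

T_H = 28 °C → 28 + 273.15 = 301.15 K.
T_C = -6 °C → -6 + 273.15 = 267.15 K.
Carnot COP: COP_R = T_C/(T_H − T_C) = 267.15/34.00 = 7.8574.
W = Q_C/COP_R = 4620/7.8574 = 588 W.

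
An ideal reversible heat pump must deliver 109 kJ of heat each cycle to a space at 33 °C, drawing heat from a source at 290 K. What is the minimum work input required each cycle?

W_in ≈ 5.75 kJ

T_H = 33 °C → 33 + 273.15 = 306.15 K.
For a reversible heat pump, COP_HP = T_H/(T_H − T_C) = 306.15/16.15 = 18.9567.
W = Q_H/COP_HP = 109/18.9567 = 5.75 kJ.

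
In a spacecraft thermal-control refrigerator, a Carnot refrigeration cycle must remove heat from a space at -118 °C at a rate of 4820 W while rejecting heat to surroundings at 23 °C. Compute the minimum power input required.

T_H = 23 °C → 23 + 273.15 = 296.15 K.
T_C = -118 °C → -118 + 273.15 = 155.15 K.
For a reversible refrigerator, COP_R = T_C/(T_H − T_C) = 155.15/141.00 = 1.1004.
W = Q_C/COP_R = 4820/1.1004 = 4380 W.

Ẇ_in ≈ 4380 W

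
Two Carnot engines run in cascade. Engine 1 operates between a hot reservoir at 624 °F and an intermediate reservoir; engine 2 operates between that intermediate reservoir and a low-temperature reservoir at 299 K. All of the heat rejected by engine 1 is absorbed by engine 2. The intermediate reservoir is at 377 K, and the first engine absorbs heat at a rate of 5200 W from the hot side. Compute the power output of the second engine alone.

Ẇ₂ ≈ 673.7 W

T_H = 624 °F → (624 − 32) × 5/9 = 328.89 °C = 602.04 K.
Heat entering the second stage: Q_m = Q_H·(T_m/T_H) = 5200 × 377.00/602.04 = 3256 W.
Second-stage efficiency η₂ = 1 − T_C/T_m = 1 − 299.00/377.00 = 0.2069, so W₂ = η₂·Q_m = 673.7 W.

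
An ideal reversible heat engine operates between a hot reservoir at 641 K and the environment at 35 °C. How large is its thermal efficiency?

η ≈ 0.519

T_C = 35 °C → 35 + 273.15 = 308.15 K.
For a reversible engine, η = 1 − T_C/T_H = 1 − 308.15/641.00 = 0.519.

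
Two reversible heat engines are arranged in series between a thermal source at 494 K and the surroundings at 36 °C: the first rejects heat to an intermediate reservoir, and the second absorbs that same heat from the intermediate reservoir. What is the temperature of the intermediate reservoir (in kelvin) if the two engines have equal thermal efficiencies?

T_m ≈ 390.8 K

T_C = 36 °C → 36 + 273.15 = 309.15 K.
Equal efficiencies require 1 − T_m/T_H = 1 − T_C/T_m, i.e. T_m/T_H = T_C/T_m, so T_m = √(T_H·T_C) = √(494.00 × 309.15) = 390.8 K.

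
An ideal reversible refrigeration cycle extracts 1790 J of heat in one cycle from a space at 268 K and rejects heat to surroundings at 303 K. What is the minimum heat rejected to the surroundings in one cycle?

For a reversible cycle Q_H/Q_C = T_H/T_C, so Q_H = Q_C·T_H/T_C = 1790 × 303.00/268.00 = 2020 J.

Q_H ≈ 2020 J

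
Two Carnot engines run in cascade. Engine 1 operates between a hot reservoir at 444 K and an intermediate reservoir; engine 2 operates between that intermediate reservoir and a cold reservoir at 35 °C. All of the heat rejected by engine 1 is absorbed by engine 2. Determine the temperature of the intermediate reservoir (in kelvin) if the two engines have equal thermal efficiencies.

T_m ≈ 369.9 K

T_C = 35 °C → 35 + 273.15 = 308.15 K.
Equal efficiencies require 1 − T_m/T_H = 1 − T_C/T_m, i.e. T_m/T_H = T_C/T_m, so T_m = √(T_H·T_C) = √(444.00 × 308.15) = 369.9 K.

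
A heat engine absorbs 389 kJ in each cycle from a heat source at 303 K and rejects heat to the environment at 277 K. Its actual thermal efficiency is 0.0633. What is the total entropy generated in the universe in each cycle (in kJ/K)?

ΔS_univ ≈ 0.0316 kJ/K

W = η·Q_H = 0.0633 × 389 = 24.62 kJ, so Q_C = Q_H − W = 364.4 kJ.
Reservoir entropy changes: ΔS_H = −Q_H/T_H = −389/303.00 = -1.284 kJ/K and ΔS_C = +Q_C/T_C = 364.4/277.00 = 1.315 kJ/K.
ΔS_univ = −Q_H/T_H + Q_C/T_C = 0.0316 kJ/K (> 0, since η = 0.0633 < η_Carnot = 0.086).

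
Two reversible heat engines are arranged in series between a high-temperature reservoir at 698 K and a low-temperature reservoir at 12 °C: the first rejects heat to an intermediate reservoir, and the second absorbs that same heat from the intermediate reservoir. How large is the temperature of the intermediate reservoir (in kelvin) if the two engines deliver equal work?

T_C = 12 °C → 12 + 273.15 = 285.15 K.
For reversible stages Q_m = Q_H·(T_m/T_H). Setting W₁ = Q_H(1 − T_m/T_H) equal to W₂ = Q_m(1 − T_C/T_m) = Q_H·(T_m − T_C)/T_H gives T_H − T_m = T_m − T_C, so T_m = (T_H + T_C)/2 = (698.00 + 285.15)/2 = 492 K.

T_m ≈ 492 K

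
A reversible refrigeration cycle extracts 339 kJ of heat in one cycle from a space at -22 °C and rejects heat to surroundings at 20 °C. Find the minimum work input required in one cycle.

W_in ≈ 56.7 kJ

T_H = 20 °C → 20 + 273.15 = 293.15 K.
T_C = -22 °C → -22 + 273.15 = 251.15 K.
The reversible coefficient of performance is COP_R = T_C/(T_H − T_C) = 251.15/42.00 = 5.9798.
W = Q_C/COP_R = 339/5.9798 = 56.7 kJ.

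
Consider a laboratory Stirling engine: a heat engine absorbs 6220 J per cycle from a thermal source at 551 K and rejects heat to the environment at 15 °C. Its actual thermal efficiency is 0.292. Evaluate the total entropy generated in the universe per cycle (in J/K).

T_C = 15 °C → 15 + 273.15 = 288.15 K.
W = η·Q_H = 0.292 × 6220 = 1816 J, so Q_C = Q_H − W = 4404 J.
Entropy balance on the reservoirs: −Q_H/T_H = -11.29 J/K, +Q_C/T_C = 15.28 J/K.
ΔS_univ = −Q_H/T_H + Q_C/T_C = 3.99 J/K (> 0, since η = 0.292 < η_Carnot = 0.477).

ΔS_univ ≈ 3.99 J/K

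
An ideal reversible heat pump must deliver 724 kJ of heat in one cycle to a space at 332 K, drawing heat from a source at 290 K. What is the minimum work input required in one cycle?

W_in ≈ 91.6 kJ

The Carnot heat-pump COP is COP_HP = T_H/(T_H − T_C) = 332.00/42.00 = 7.9048.
W = Q_H/COP_HP = 724/7.9048 = 91.6 kJ.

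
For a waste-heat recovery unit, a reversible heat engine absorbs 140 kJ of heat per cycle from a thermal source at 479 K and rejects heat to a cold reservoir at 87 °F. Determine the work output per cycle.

T_C = 87 °F → (87 − 32) × 5/9 = 30.56 °C = 303.71 K.
Carnot efficiency: η = 1 − T_C/T_H = 1 − 303.71/479.00 = 0.3660.
W = η·Q_H = 0.3660 × 140 = 51.2 kJ.

W ≈ 51.2 kJ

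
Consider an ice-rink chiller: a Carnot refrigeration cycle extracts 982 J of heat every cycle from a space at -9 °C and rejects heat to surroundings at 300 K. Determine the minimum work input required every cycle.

T_C = -9 °C → -9 + 273.15 = 264.15 K.
COP_R = T_C/(T_H − T_C) = 264.15/35.85 = 7.3682.
W = Q_C/COP_R = 982/7.3682 = 133 J.

W_in ≈ 133 J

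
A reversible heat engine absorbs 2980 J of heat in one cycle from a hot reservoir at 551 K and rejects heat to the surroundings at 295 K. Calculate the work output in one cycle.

W ≈ 1380 J

Since the cycle is reversible, η = 1 − T_C/T_H = 1 − 295.00/551.00 = 0.4646.
W = η·Q_H = 0.4646 × 2980 = 1380 J.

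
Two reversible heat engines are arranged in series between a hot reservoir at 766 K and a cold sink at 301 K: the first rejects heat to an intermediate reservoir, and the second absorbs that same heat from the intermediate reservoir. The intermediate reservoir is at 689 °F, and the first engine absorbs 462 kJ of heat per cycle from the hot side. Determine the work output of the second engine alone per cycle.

T_m = 689 °F → (689 − 32) × 5/9 = 365.00 °C = 638.15 K.
Heat entering the second stage: Q_m = Q_H·(T_m/T_H) = 462 × 638.15/766.00 = 385 kJ.
Second-stage efficiency η₂ = 1 − T_C/T_m = 1 − 301.00/638.15 = 0.5283, so W₂ = η₂·Q_m = 203 kJ.

W₂ ≈ 203 kJ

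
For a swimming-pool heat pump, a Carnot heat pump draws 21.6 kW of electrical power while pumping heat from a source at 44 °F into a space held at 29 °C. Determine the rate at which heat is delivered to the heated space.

Q̇_H ≈ 292 kW

T_H = 29 °C → 29 + 273.15 = 302.15 K.
T_C = 44 °F → (44 − 32) × 5/9 = 6.67 °C = 279.82 K.
COP_HP = T_H/(T_H − T_C) = 302.15/22.33 = 13.5291.
Q_H = COP_HP · W = 13.5291 × 21.6 = 292 kW.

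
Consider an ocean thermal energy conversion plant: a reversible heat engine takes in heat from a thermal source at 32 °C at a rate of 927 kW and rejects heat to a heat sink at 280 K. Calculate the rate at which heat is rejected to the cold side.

Q̇_C ≈ 851 kW

T_H = 32 °C → 32 + 273.15 = 305.15 K.
The Carnot efficiency is η = 1 − T_C/T_H = 1 − 280.00/305.15 = 0.0824.
For a reversible cycle Q_C/Q_H = T_C/T_H, so Q_C = 927 × 280.00/305.15 = 851 kW.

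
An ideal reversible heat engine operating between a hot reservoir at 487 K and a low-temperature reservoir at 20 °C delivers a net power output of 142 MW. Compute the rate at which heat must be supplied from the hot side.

Q̇_H ≈ 357 MW

T_C = 20 °C → 20 + 273.15 = 293.15 K.
For a reversible engine, η = 1 − T_C/T_H = 1 − 293.15/487.00 = 0.3980.
Q_H = W/η = 142/0.3980 = 357 MW.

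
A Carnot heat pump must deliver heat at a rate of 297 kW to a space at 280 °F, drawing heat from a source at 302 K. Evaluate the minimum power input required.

Ẇ_in ≈ 78.7 kW

T_H = 280 °F → (280 − 32) × 5/9 = 137.78 °C = 410.93 K.
COP_HP = T_H/(T_H − T_C) = 410.93/108.93 = 3.7725.
W = Q_H/COP_HP = 297/3.7725 = 78.7 kW.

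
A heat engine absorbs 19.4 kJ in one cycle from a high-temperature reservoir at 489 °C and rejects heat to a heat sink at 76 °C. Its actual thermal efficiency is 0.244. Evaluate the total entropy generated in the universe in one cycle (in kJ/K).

T_H = 489 °C → 489 + 273.15 = 762.15 K.
T_C = 76 °C → 76 + 273.15 = 349.15 K.
W = η·Q_H = 0.244 × 19.4 = 4.734 kJ, so Q_C = Q_H − W = 14.67 kJ.
Reservoir entropy changes: ΔS_H = −Q_H/T_H = −19.4/762.15 = -0.02545 kJ/K and ΔS_C = +Q_C/T_C = 14.67/349.15 = 0.04201 kJ/K.
ΔS_univ = −Q_H/T_H + Q_C/T_C = 0.0166 kJ/K (> 0, since η = 0.244 < η_Carnot = 0.542).

ΔS_univ ≈ 0.0166 kJ/K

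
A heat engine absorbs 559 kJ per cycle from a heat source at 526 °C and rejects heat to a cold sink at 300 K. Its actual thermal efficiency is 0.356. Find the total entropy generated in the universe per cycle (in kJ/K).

T_H = 526 °C → 526 + 273.15 = 799.15 K.
W = η·Q_H = 0.356 × 559 = 199.0 kJ, so Q_C = Q_H − W = 360.0 kJ.
Reservoir entropy changes: ΔS_H = −Q_H/T_H = −559/799.15 = -0.6995 kJ/K and ΔS_C = +Q_C/T_C = 360.0/300.00 = 1.200 kJ/K.
ΔS_univ = −Q_H/T_H + Q_C/T_C = 0.5005 kJ/K (> 0, since η = 0.356 < η_Carnot = 0.625).

ΔS_univ ≈ 0.5005 kJ/K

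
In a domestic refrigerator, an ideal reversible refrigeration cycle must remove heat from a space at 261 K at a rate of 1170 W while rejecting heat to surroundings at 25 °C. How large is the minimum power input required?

Ẇ_in ≈ 167 W

T_H = 25 °C → 25 + 273.15 = 298.15 K.
For a reversible refrigerator, COP_R = T_C/(T_H − T_C) = 261.00/37.15 = 7.0256.
W = Q_C/COP_R = 1170/7.0256 = 167 W.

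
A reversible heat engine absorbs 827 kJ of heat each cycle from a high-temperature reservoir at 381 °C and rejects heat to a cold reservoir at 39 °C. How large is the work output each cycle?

W ≈ 432.4 kJ

T_H = 381 °C → 381 + 273.15 = 654.15 K.
T_C = 39 °C → 39 + 273.15 = 312.15 K.
For a reversible engine, η = 1 − T_C/T_H = 1 − 312.15/654.15 = 0.5228.
W = η·Q_H = 0.5228 × 827 = 432.4 kJ.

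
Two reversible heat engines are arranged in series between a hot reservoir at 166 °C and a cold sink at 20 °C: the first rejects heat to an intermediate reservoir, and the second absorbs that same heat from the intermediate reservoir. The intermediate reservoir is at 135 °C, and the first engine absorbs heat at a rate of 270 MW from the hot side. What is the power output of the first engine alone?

T_H = 166 °C → 166 + 273.15 = 439.15 K.
T_C = 20 °C → 20 + 273.15 = 293.15 K.
T_m = 135 °C → 135 + 273.15 = 408.15 K.
First-stage efficiency η₁ = 1 − T_m/T_H = 1 − 408.15/439.15 = 0.0706.
W₁ = η₁·Q_H = 0.0706 × 270 = 19.06 MW.

Ẇ₁ ≈ 19.06 MW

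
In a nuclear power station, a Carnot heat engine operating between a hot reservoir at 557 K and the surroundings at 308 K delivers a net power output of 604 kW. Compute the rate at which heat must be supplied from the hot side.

The Carnot efficiency is η = 1 − T_C/T_H = 1 − 308.00/557.00 = 0.4470.
Q_H = W/η = 604/0.4470 = 1350 kW.

Q̇_H ≈ 1350 kW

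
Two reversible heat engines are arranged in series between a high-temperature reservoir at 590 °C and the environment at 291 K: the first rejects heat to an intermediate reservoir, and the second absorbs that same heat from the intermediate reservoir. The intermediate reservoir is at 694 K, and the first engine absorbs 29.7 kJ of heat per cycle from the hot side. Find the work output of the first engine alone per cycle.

W₁ ≈ 5.820 kJ

T_H = 590 °C → 590 + 273.15 = 863.15 K.
First-stage efficiency η₁ = 1 − T_m/T_H = 1 − 694.00/863.15 = 0.1960.
W₁ = η₁·Q_H = 0.1960 × 29.7 = 5.820 kJ.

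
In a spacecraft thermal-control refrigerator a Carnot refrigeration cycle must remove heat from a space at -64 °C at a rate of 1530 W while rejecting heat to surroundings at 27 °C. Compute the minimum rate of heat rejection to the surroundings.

Q̇_H ≈ 2196 W

T_H = 27 °C → 27 + 273.15 = 300.15 K.
T_C = -64 °C → -64 + 273.15 = 209.15 K.
For a reversible cycle Q_H/Q_C = T_H/T_C, so Q_H = Q_C·T_H/T_C = 1530 × 300.15/209.15 = 2196 W.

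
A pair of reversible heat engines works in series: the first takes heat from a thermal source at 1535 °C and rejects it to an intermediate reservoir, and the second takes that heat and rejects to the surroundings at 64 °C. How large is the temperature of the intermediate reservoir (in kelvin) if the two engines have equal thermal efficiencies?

T_m ≈ 781 K

T_H = 1535 °C → 1535 + 273.15 = 1808.15 K.
T_C = 64 °C → 64 + 273.15 = 337.15 K.
Equal efficiencies require 1 − T_m/T_H = 1 − T_C/T_m, i.e. T_m/T_H = T_C/T_m, so T_m = √(T_H·T_C) = √(1808.15 × 337.15) = 781 K.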